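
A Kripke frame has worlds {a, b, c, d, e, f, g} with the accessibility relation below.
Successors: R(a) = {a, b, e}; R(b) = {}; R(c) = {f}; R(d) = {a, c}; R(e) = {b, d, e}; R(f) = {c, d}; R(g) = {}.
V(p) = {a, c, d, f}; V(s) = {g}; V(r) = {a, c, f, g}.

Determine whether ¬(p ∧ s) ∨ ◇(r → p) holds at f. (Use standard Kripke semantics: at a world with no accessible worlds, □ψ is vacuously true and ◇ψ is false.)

Yes

Recall that ◇ψ holds at a world iff ψ holds at some accessible world.
At f: ¬(p ∧ s) is true, ◇(r → p) is true, so ¬(p ∧ s) ∨ ◇(r → p) is true.
  At f: ◇(r → p) requires r → p at some successor in {c, d}.
    r → p holds at c, so ◇(r → p) is true at f.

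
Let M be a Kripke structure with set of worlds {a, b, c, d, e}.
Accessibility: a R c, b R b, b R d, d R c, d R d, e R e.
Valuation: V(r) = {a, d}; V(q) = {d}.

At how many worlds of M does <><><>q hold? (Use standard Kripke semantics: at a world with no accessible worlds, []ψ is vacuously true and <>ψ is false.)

2

Recall that <>ψ holds at a world iff ψ holds at some accessible world.
Let φ = <><><>q. Evaluate φ at each world:
  a (successors {c}): φ is false.
  b (successors {b, d}): φ is true.
  c (successors ∅): φ is false.
  d (successors {c, d}): φ is true.
  e (successors {e}): φ is false.
For instance, at b:
  At b: <><><>q requires <><>q at some successor in {b, d}.
    <><>q holds at b, so <><><>q is true at b.
      At b: <><>q requires <>q at some successor in {b, d}.
        <>q holds at b, so <><>q is true at b.
Satisfying worlds: {b, d}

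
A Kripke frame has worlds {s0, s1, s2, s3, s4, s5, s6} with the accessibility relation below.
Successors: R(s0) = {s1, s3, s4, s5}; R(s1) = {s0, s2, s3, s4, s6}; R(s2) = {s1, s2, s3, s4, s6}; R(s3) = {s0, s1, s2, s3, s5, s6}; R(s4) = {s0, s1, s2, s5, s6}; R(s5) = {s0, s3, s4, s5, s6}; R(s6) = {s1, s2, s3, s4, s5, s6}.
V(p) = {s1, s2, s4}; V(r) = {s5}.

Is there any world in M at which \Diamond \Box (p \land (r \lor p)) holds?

Let φ = \Diamond \Box (p \land (r \lor p)). Evaluate φ at each world:
  s0 (successors {s1, s3, s4, s5}): φ is false.
  s1 (successors {s0, s2, s3, s4, s6}): φ is false.
  s2 (successors {s1, s2, s3, s4, s6}): φ is false.
  s3 (successors {s0, s1, s2, s3, s5, s6}): φ is false.
  s4 (successors {s0, s1, s2, s5, s6}): φ is false.
  s5 (successors {s0, s3, s4, s5, s6}): φ is false.
  s6 (successors {s1, s2, s3, s4, s5, s6}): φ is false.
For instance, at s5:
  At s5: \Diamond \Box (p \land (r \lor p)) requires \Box (p \land (r \lor p)) at some successor in {s0, s3, s4, s5, s6}.
    At s0: \Box (p \land (r \lor p)) is false.
    At s3: \Box (p \land (r \lor p)) is false.
    At s4: \Box (p \land (r \lor p)) is false.
    At s5: \Box (p \land (r \lor p)) is false.
    At s6: \Box (p \land (r \lor p)) is false.
  So \Diamond \Box (p \land (r \lor p)) is false at s5.

No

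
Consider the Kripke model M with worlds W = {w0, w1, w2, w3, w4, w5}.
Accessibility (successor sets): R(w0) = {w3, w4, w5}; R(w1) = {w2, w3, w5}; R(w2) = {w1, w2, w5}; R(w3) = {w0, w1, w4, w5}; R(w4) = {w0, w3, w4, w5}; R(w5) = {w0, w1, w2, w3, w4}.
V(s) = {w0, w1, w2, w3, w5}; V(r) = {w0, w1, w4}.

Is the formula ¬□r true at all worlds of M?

Yes

Let φ = ¬□r. Evaluate φ at each world:
  w0 (successors {w3, w4, w5}): φ is true.
  w1 (successors {w2, w3, w5}): φ is true.
  w2 (successors {w1, w2, w5}): φ is true.
  w3 (successors {w0, w1, w4, w5}): φ is true.
  w4 (successors {w0, w3, w4, w5}): φ is true.
  w5 (successors {w0, w1, w2, w3, w4}): φ is true.
For instance, at w0:
  At w0: □r is false, so ¬□r is true.
    At w0: □r requires r at every successor {w3, w4, w5}.
      r fails at w3, so □r is false at w0.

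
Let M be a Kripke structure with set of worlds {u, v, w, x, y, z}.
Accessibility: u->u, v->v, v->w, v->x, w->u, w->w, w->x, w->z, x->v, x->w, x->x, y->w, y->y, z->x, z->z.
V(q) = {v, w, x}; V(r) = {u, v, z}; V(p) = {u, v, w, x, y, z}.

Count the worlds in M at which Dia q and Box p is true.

5

Let φ = Dia q and Box p. Evaluate φ at each world:
  u (successors {u}): φ is false.
  v (successors {v, w, x}): φ is true.
  w (successors {u, w, x, z}): φ is true.
  x (successors {v, w, x}): φ is true.
  y (successors {w, y}): φ is true.
  z (successors {x, z}): φ is true.
For instance, at y:
  At y: Dia q is true, Box p is true, so Dia q and Box p is true.
    At y: Dia q requires q at some successor in {w, y}.
      q holds at w, so Dia q is true at y.
    At y: Box p requires p at every successor {w, y}.
      At w: p is true.
      At y: p is true.
    So Box p is true at y.
Satisfying worlds: {v, w, x, y, z}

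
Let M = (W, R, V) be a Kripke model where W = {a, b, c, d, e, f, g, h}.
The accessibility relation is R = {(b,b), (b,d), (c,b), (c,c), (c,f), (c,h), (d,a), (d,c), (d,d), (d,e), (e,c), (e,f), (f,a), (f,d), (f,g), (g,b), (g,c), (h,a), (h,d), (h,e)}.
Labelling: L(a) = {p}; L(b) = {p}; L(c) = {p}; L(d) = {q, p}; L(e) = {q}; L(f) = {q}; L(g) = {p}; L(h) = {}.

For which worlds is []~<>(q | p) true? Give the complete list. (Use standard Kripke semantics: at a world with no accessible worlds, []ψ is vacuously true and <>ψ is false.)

a

Let φ = []~<>(q | p). Evaluate φ at each world:
  a (successors ∅): φ is true.
  b (successors {b, d}): φ is false.
  c (successors {b, c, f, h}): φ is false.
  d (successors {a, c, d, e}): φ is false.
  e (successors {c, f}): φ is false.
  f (successors {a, d, g}): φ is false.
  g (successors {b, c}): φ is false.
  h (successors {a, d, e}): φ is false.
For instance, at b:
  At b: []~<>(q | p) requires ~<>(q | p) at every successor {b, d}.
    ~<>(q | p) fails at b, so []~<>(q | p) is false at b.
      At b: <>(q | p) is true, so ~<>(q | p) is false.
Satisfying worlds: {a}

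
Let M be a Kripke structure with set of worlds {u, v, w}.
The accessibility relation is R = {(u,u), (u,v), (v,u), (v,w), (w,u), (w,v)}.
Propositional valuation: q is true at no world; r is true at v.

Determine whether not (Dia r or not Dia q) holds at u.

At u: Dia r or not Dia q is true, so not (Dia r or not Dia q) is false.
  At u: Dia r is true, not Dia q is true, so Dia r or not Dia q is true.
    At u: Dia r requires r at some successor in {u, v}.
      r holds at v, so Dia r is true at u.
    At u: Dia q is false, so not Dia q is true.
      At u: Dia q requires q at some successor in {u, v}.
        At u: q is false.
        At v: q is false.
      So Dia q is false at u.

No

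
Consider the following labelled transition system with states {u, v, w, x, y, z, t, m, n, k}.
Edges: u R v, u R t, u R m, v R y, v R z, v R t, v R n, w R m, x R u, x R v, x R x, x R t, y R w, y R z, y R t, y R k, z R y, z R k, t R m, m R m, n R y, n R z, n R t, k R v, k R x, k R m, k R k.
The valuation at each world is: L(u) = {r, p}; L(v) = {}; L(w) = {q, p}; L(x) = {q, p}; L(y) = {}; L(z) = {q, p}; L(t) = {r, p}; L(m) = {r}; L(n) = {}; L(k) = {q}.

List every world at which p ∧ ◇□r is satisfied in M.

Recall that □ψ holds at a world iff ψ holds at every accessible world, and ◇ψ holds iff ψ holds at some accessible world.
Let φ = p ∧ ◇□r. Evaluate φ at each world:
  u (successors {v, t, m}): φ is true.
  v (successors {y, z, t, n}): φ is false.
  w (successors {m}): φ is true.
  x (successors {u, v, x, t}): φ is true.
  y (successors {w, z, t, k}): φ is false.
  z (successors {y, k}): φ is false.
  t (successors {m}): φ is true.
  m (successors {m}): φ is false.
  n (successors {y, z, t}): φ is false.
  k (successors {v, x, m, k}): φ is false.
For instance, at m:
  At m: p is false, ◇□r is true, so p ∧ ◇□r is false.
    At m: ◇□r requires □r at some successor in {m}.
      □r holds at m, so ◇□r is true at m.
Satisfying worlds: {u, w, x, t}

u, w, x, t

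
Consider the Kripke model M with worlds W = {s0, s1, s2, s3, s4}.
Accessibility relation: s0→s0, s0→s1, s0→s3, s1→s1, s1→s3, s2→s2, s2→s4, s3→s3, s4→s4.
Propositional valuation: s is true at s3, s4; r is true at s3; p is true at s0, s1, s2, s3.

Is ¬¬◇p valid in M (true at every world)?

No

Recall that ◇ψ holds at a world iff ψ holds at some accessible world.
Let φ = ¬¬◇p. Evaluate φ at each world:
  s0 (successors {s0, s1, s3}): φ is true.
  s1 (successors {s1, s3}): φ is true.
  s2 (successors {s2, s4}): φ is true.
  s3 (successors {s3}): φ is true.
  s4 (successors {s4}): φ is false.
Detail at s4 (counterexample):
  At s4: ¬◇p is true, so ¬¬◇p is false.
    At s4: ◇p is false, so ¬◇p is true.
      At s4: ◇p requires p at some successor in {s4}.
        At s4: p is false.
      So ◇p is false at s4.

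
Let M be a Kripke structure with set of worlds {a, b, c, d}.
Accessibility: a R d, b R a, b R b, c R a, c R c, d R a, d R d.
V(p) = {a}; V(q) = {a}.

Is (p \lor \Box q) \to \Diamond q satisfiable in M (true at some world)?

Yes

Let φ = (p \lor \Box q) \to \Diamond q. Evaluate φ at each world:
  a (successors {d}): φ is false.
  b (successors {a, b}): φ is true.
  c (successors {a, c}): φ is true.
  d (successors {a, d}): φ is true.
Detail at b (witness):
  At b: p \lor \Box q is false, \Diamond q is true, so (p \lor \Box q) \to \Diamond q is true.
    At b: p is false, \Box q is false, so p \lor \Box q is false.
      At b: \Box q requires q at every successor {a, b}.
        q fails at b, so \Box q is false at b.
    At b: \Diamond q requires q at some successor in {a, b}.
      q holds at a, so \Diamond q is true at b.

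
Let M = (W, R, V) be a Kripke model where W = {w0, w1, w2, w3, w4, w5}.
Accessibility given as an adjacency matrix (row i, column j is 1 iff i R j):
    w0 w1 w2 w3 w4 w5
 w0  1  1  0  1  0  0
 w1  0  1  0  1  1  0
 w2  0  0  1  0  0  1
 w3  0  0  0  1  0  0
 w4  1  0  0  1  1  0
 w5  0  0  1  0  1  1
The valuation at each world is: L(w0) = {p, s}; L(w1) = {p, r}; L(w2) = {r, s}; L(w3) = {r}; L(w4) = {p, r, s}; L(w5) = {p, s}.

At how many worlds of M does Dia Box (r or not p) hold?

4

Let φ = Dia Box (r or not p). Evaluate φ at each world:
  w0 (successors {w0, w1, w3}): φ is true.
  w1 (successors {w1, w3, w4}): φ is true.
  w2 (successors {w2, w5}): φ is false.
  w3 (successors {w3}): φ is true.
  w4 (successors {w0, w3, w4}): φ is true.
  w5 (successors {w2, w4, w5}): φ is false.
For instance, at w0:
  At w0: Dia Box (r or not p) requires Box (r or not p) at some successor in {w0, w1, w3}.
    Box (r or not p) holds at w1, so Dia Box (r or not p) is true at w0.
      At w1: Box (r or not p) requires r or not p at every successor {w1, w3, w4}.
        At w1: r or not p is true.
        At w3: r or not p is true.
        At w4: r or not p is true.
      So Box (r or not p) is true at w1.
Satisfying worlds: {w0, w1, w3, w4}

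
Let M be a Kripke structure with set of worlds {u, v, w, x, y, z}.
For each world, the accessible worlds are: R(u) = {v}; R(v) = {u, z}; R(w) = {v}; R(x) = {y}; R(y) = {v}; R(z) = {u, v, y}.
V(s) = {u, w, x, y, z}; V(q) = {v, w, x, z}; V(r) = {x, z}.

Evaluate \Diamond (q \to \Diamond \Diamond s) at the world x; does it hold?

Yes

At x: \Diamond (q \to \Diamond \Diamond s) requires q \to \Diamond \Diamond s at some successor in {y}.
  q \to \Diamond \Diamond s holds at y, so \Diamond (q \to \Diamond \Diamond s) is true at x.
    At y: q is false, \Diamond \Diamond s is true, so q \to \Diamond \Diamond s is true.
      At y: \Diamond \Diamond s requires \Diamond s at some successor in {v}.
        \Diamond s holds at v, so \Diamond \Diamond s is true at y.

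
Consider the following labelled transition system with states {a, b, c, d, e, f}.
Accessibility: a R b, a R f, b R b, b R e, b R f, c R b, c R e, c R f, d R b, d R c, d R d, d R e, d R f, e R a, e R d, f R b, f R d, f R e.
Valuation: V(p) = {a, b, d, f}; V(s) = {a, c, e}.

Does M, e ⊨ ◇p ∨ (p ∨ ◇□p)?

Yes

At e: ◇p is true, p ∨ ◇□p is true, so ◇p ∨ (p ∨ ◇□p) is true.
  At e: ◇p requires p at some successor in {a, d}.
    p holds at a, so ◇p is true at e.
  At e: p is false, ◇□p is true, so p ∨ ◇□p is true.
    At e: ◇□p requires □p at some successor in {a, d}.
      □p holds at a, so ◇□p is true at e.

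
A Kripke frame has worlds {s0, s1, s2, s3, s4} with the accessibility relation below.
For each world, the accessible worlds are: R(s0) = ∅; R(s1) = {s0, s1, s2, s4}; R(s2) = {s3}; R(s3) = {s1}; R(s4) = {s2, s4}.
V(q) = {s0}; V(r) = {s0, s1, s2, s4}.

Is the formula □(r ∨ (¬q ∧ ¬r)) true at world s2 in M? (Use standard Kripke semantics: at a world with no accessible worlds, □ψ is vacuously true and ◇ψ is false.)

At s2: □(r ∨ (¬q ∧ ¬r)) requires r ∨ (¬q ∧ ¬r) at every successor {s3}.
  At s3: r ∨ (¬q ∧ ¬r) is true.
So □(r ∨ (¬q ∧ ¬r)) is true at s2.

Yes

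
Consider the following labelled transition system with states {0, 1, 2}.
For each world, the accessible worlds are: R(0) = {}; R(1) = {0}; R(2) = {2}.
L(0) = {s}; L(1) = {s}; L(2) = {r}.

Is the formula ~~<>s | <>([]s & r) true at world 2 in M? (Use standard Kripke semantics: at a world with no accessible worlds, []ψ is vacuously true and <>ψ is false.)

No

At 2: ~~<>s is false, <>([]s & r) is false, so ~~<>s | <>([]s & r) is false.
  At 2: ~<>s is true, so ~~<>s is false.
    At 2: <>s is false, so ~<>s is true.
      At 2: <>s requires s at some successor in {2}.
        At 2: s is false.
      So <>s is false at 2.
  At 2: <>([]s & r) requires []s & r at some successor in {2}.
    At 2: []s & r is false.
  So <>([]s & r) is false at 2.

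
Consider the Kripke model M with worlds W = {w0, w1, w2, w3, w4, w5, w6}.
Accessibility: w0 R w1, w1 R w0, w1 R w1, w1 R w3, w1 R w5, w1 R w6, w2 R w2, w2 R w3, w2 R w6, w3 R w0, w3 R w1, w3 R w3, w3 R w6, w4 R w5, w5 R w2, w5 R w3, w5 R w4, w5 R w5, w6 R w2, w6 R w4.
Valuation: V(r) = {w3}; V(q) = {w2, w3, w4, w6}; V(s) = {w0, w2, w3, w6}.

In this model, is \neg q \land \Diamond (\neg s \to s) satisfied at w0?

No

At w0: \neg q is true, \Diamond (\neg s \to s) is false, so \neg q \land \Diamond (\neg s \to s) is false.
  At w0: \Diamond (\neg s \to s) requires \neg s \to s at some successor in {w1}.
    At w1: \neg s \to s is false.
  So \Diamond (\neg s \to s) is false at w0.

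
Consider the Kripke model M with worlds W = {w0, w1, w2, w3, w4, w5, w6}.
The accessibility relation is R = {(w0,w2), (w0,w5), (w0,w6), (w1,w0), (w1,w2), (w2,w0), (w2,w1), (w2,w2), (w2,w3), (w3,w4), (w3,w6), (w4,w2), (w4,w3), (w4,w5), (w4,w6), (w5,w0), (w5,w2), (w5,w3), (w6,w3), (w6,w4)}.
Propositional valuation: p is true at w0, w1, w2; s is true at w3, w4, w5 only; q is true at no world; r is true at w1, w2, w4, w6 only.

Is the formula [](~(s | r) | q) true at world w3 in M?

No

At w3: [](~(s | r) | q) requires ~(s | r) | q at every successor {w4, w6}.
  ~(s | r) | q fails at w4, so [](~(s | r) | q) is false at w3.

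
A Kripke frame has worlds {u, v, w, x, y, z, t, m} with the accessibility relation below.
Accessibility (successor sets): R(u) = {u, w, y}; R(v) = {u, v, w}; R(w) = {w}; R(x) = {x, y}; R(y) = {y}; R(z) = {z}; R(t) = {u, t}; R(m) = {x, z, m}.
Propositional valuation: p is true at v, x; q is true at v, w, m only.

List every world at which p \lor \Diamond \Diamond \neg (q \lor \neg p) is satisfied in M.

Let φ = p \lor \Diamond \Diamond \neg (q \lor \neg p). Evaluate φ at each world:
  u (successors {u, w, y}): φ is false.
  v (successors {u, v, w}): φ is true.
  w (successors {w}): φ is false.
  x (successors {x, y}): φ is true.
  y (successors {y}): φ is false.
  z (successors {z}): φ is false.
  t (successors {u, t}): φ is false.
  m (successors {x, z, m}): φ is true.
For instance, at y:
  At y: p is false, \Diamond \Diamond \neg (q \lor \neg p) is false, so p \lor \Diamond \Diamond \neg (q \lor \neg p) is false.
    At y: \Diamond \Diamond \neg (q \lor \neg p) requires \Diamond \neg (q \lor \neg p) at some successor in {y}.
      At y: \Diamond \neg (q \lor \neg p) is false.
    So \Diamond \Diamond \neg (q \lor \neg p) is false at y.
Satisfying worlds: {v, x, m}

v, x, m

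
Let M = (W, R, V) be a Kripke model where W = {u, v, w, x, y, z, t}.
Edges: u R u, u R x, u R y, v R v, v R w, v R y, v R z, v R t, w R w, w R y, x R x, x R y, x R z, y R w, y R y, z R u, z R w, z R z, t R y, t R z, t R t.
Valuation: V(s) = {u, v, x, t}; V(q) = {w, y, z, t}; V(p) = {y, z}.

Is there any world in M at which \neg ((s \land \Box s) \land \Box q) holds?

Yes

Recall that \Box ψ holds at a world iff ψ holds at every accessible world, and \Diamond ψ holds iff ψ holds at some accessible world.
Let φ = \neg ((s \land \Box s) \land \Box q). Evaluate φ at each world:
  u (successors {u, x, y}): φ is true.
  v (successors {v, w, y, z, t}): φ is true.
  w (successors {w, y}): φ is true.
  x (successors {x, y, z}): φ is true.
  y (successors {w, y}): φ is true.
  z (successors {u, w, z}): φ is true.
  t (successors {y, z, t}): φ is true.
Detail at u (witness):
  At u: (s \land \Box s) \land \Box q is false, so \neg ((s \land \Box s) \land \Box q) is true.
    At u: s \land \Box s is false, \Box q is false, so (s \land \Box s) \land \Box q is false.
      At u: s is true, \Box s is false, so s \land \Box s is false.
      At u: \Box q requires q at every successor {u, x, y}.
        q fails at u, so \Box q is false at u.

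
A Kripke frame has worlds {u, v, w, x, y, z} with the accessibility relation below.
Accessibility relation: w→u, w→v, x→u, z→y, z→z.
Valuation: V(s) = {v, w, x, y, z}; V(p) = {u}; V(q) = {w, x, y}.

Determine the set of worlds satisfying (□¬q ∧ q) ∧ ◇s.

w

Let φ = (□¬q ∧ q) ∧ ◇s. Evaluate φ at each world:
  u (successors ∅): φ is false.
  v (successors ∅): φ is false.
  w (successors {u, v}): φ is true.
  x (successors {u}): φ is false.
  y (successors ∅): φ is false.
  z (successors {y, z}): φ is false.
For instance, at x:
  At x: □¬q ∧ q is true, ◇s is false, so (□¬q ∧ q) ∧ ◇s is false.
    At x: □¬q is true, q is true, so □¬q ∧ q is true.
      At x: □¬q requires ¬q at every successor {u}.
        At u: ¬q is true.
      So □¬q is true at x.
    At x: ◇s requires s at some successor in {u}.
      At u: s is false.
    So ◇s is false at x.
Satisfying worlds: {w}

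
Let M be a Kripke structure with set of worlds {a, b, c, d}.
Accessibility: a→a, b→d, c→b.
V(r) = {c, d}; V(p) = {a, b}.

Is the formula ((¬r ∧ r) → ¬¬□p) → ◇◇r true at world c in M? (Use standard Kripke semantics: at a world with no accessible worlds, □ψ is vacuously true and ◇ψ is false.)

At c: (¬r ∧ r) → ¬¬□p is true, ◇◇r is true, so ((¬r ∧ r) → ¬¬□p) → ◇◇r is true.
  At c: ¬r ∧ r is false, ¬¬□p is true, so (¬r ∧ r) → ¬¬□p is true.
    At c: ¬□p is false, so ¬¬□p is true.
      At c: □p is true, so ¬□p is false.
  At c: ◇◇r requires ◇r at some successor in {b}.
    ◇r holds at b, so ◇◇r is true at c.
      At b: ◇r requires r at some successor in {d}.
        r holds at d, so ◇r is true at b.

Yes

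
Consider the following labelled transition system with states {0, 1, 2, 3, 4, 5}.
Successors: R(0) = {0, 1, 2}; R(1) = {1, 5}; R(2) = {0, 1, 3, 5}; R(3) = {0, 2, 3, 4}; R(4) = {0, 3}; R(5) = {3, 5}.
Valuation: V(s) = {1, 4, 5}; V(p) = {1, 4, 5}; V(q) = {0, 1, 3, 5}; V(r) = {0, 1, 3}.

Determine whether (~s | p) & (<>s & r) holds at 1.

Recall that <>ψ holds at a world iff ψ holds at some accessible world.
At 1: ~s | p is true, <>s & r is true, so (~s | p) & (<>s & r) is true.
  At 1: <>s is true, r is true, so <>s & r is true.
    At 1: <>s requires s at some successor in {1, 5}.
      s holds at 1, so <>s is true at 1.

Yes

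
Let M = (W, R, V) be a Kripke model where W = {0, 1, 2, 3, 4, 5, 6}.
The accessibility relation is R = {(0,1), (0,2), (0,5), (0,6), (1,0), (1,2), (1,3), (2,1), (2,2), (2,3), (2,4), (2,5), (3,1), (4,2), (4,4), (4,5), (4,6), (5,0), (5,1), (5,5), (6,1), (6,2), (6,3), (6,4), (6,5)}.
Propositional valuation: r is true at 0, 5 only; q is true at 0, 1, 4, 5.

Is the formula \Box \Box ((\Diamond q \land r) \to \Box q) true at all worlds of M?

No

Let φ = \Box \Box ((\Diamond q \land r) \to \Box q). Evaluate φ at each world:
  0 (successors {1, 2, 5, 6}): φ is false.
  1 (successors {0, 2, 3}): φ is true.
  2 (successors {1, 2, 3, 4, 5}): φ is false.
  3 (successors {1}): φ is false.
  4 (successors {2, 4, 5, 6}): φ is false.
  5 (successors {0, 1, 5}): φ is false.
  6 (successors {1, 2, 3, 4, 5}): φ is false.
Detail at 0 (counterexample):
  At 0: \Box \Box ((\Diamond q \land r) \to \Box q) requires \Box ((\Diamond q \land r) \to \Box q) at every successor {1, 2, 5, 6}.
    \Box ((\Diamond q \land r) \to \Box q) fails at 1, so \Box \Box ((\Diamond q \land r) \to \Box q) is false at 0.
      At 1: \Box ((\Diamond q \land r) \to \Box q) requires (\Diamond q \land r) \to \Box q at every successor {0, 2, 3}.
        (\Diamond q \land r) \to \Box q fails at 0, so \Box ((\Diamond q \land r) \to \Box q) is false at 1.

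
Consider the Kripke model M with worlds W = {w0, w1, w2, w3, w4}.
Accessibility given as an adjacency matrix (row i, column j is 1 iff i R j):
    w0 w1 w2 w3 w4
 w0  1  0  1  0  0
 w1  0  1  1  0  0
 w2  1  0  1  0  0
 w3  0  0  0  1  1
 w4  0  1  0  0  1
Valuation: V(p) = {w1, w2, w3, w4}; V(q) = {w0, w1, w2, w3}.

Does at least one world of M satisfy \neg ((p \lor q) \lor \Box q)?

No

Recall that \Box ψ holds at a world iff ψ holds at every accessible world, and \Diamond ψ holds iff ψ holds at some accessible world.
Let φ = \neg ((p \lor q) \lor \Box q). Evaluate φ at each world:
  w0 (successors {w0, w2}): φ is false.
  w1 (successors {w1, w2}): φ is false.
  w2 (successors {w0, w2}): φ is false.
  w3 (successors {w3, w4}): φ is false.
  w4 (successors {w1, w4}): φ is false.
For instance, at w4:
  At w4: (p \lor q) \lor \Box q is true, so \neg ((p \lor q) \lor \Box q) is false.
    At w4: p \lor q is true, \Box q is false, so (p \lor q) \lor \Box q is true.
      At w4: \Box q requires q at every successor {w1, w4}.
        q fails at w4, so \Box q is false at w4.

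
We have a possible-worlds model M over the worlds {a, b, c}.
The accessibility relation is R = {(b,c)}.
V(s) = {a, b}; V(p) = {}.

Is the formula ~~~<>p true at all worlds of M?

Yes

Recall that <>ψ holds at a world iff ψ holds at some accessible world.
Let φ = ~~~<>p. Evaluate φ at each world:
  a (successors ∅): φ is true.
  b (successors {c}): φ is true.
  c (successors ∅): φ is true.
For instance, at b:
  At b: ~~<>p is false, so ~~~<>p is true.
    At b: ~<>p is true, so ~~<>p is false.
      At b: <>p is false, so ~<>p is true.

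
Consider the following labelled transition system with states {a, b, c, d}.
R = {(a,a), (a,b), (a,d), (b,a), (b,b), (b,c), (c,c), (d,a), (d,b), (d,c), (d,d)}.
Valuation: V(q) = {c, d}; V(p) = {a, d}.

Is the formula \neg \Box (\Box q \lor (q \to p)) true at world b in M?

No

At b: \Box (\Box q \lor (q \to p)) is true, so \neg \Box (\Box q \lor (q \to p)) is false.
  At b: \Box (\Box q \lor (q \to p)) requires \Box q \lor (q \to p) at every successor {a, b, c}.
      At a: \Box q is false, q \to p is true, so \Box q \lor (q \to p) is true.
      At b: \Box q is false, q \to p is true, so \Box q \lor (q \to p) is true.
      At c: \Box q is true, q \to p is false, so \Box q \lor (q \to p) is true.
  So \Box (\Box q \lor (q \to p)) is true at b.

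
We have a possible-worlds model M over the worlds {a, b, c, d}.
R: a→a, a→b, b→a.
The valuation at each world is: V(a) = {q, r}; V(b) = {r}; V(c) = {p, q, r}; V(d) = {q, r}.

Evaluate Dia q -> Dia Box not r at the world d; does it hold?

Recall that Box ψ holds at a world iff ψ holds at every accessible world, and Dia ψ holds iff ψ holds at some accessible world.
At d: Dia q is false, Dia Box not r is false, so Dia q -> Dia Box not r is true.
  At d: no accessible worlds, so Dia q is false.
  At d: no accessible worlds, so Dia Box not r is false.

Yes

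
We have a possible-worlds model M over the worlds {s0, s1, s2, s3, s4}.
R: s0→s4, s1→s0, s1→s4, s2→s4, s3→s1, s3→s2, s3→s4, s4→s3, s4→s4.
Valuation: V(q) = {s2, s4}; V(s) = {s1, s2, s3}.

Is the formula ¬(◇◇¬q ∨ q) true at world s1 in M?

No

At s1: ◇◇¬q ∨ q is true, so ¬(◇◇¬q ∨ q) is false.
  At s1: ◇◇¬q is true, q is false, so ◇◇¬q ∨ q is true.
    At s1: ◇◇¬q requires ◇¬q at some successor in {s0, s4}.
      ◇¬q holds at s4, so ◇◇¬q is true at s1.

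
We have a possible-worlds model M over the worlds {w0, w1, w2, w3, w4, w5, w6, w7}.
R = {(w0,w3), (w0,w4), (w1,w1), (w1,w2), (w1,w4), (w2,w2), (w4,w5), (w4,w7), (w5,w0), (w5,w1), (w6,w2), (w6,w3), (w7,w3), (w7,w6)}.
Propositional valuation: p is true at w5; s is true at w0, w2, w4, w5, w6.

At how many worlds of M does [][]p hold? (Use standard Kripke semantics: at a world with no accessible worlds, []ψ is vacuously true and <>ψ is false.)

1

Recall that []ψ holds at a world iff ψ holds at every accessible world, and <>ψ holds iff ψ holds at some accessible world.
Let φ = [][]p. Evaluate φ at each world:
  w0 (successors {w3, w4}): φ is false.
  w1 (successors {w1, w2, w4}): φ is false.
  w2 (successors {w2}): φ is false.
  w3 (successors ∅): φ is true.
  w4 (successors {w5, w7}): φ is false.
  w5 (successors {w0, w1}): φ is false.
  w6 (successors {w2, w3}): φ is false.
  w7 (successors {w3, w6}): φ is false.
For instance, at w0:
  At w0: [][]p requires []p at every successor {w3, w4}.
    []p fails at w4, so [][]p is false at w0.
      At w4: []p requires p at every successor {w5, w7}.
        p fails at w7, so []p is false at w4.
Satisfying worlds: {w3}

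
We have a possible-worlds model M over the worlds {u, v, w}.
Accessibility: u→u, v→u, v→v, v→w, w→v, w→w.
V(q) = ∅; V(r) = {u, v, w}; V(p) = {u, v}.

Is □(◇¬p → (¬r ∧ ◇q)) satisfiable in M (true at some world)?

Yes

Let φ = □(◇¬p → (¬r ∧ ◇q)). Evaluate φ at each world:
  u (successors {u}): φ is true.
  v (successors {u, v, w}): φ is false.
  w (successors {v, w}): φ is false.
Detail at u (witness):
  At u: □(◇¬p → (¬r ∧ ◇q)) requires ◇¬p → (¬r ∧ ◇q) at every successor {u}.
      At u: ◇¬p is false, ¬r ∧ ◇q is false, so ◇¬p → (¬r ∧ ◇q) is true.
  So □(◇¬p → (¬r ∧ ◇q)) is true at u.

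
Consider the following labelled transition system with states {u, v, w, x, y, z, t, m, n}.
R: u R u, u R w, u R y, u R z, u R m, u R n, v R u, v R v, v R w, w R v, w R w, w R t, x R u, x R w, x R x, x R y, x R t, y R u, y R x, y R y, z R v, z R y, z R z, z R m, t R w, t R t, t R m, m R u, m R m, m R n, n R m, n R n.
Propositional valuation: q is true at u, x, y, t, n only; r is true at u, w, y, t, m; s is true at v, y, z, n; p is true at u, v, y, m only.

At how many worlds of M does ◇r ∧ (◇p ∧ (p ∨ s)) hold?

6

Recall that ◇ψ holds at a world iff ψ holds at some accessible world.
Let φ = ◇r ∧ (◇p ∧ (p ∨ s)). Evaluate φ at each world:
  u (successors {u, w, y, z, m, n}): φ is true.
  v (successors {u, v, w}): φ is true.
  w (successors {v, w, t}): φ is false.
  x (successors {u, w, x, y, t}): φ is false.
  y (successors {u, x, y}): φ is true.
  z (successors {v, y, z, m}): φ is true.
  t (successors {w, t, m}): φ is false.
  m (successors {u, m, n}): φ is true.
  n (successors {m, n}): φ is true.
For instance, at x:
  At x: ◇r is true, ◇p ∧ (p ∨ s) is false, so ◇r ∧ (◇p ∧ (p ∨ s)) is false.
    At x: ◇r requires r at some successor in {u, w, x, y, t}.
      r holds at u, so ◇r is true at x.
    At x: ◇p is true, p ∨ s is false, so ◇p ∧ (p ∨ s) is false.
      At x: ◇p requires p at some successor in {u, w, x, y, t}.
        p holds at u, so ◇p is true at x.
Satisfying worlds: {u, v, y, z, m, n}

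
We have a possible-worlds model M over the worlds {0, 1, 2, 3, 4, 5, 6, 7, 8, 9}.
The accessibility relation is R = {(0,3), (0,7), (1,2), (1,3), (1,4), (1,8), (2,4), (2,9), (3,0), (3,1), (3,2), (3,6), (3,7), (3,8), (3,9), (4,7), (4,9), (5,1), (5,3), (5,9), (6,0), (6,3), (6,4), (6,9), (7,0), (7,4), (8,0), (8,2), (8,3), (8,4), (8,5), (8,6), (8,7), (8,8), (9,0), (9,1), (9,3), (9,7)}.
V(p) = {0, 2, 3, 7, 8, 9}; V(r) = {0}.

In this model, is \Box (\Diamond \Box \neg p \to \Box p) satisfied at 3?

Yes

Recall that \Box ψ holds at a world iff ψ holds at every accessible world, and \Diamond ψ holds iff ψ holds at some accessible world.
At 3: \Box (\Diamond \Box \neg p \to \Box p) requires \Diamond \Box \neg p \to \Box p at every successor {0, 1, 2, 6, 7, 8, 9}.
  At 0: \Diamond \Box \neg p \to \Box p is true.
  At 1: \Diamond \Box \neg p \to \Box p is true.
  At 2: \Diamond \Box \neg p \to \Box p is true.
  At 6: \Diamond \Box \neg p \to \Box p is true.
  At 7: \Diamond \Box \neg p \to \Box p is true.
  At 8: \Diamond \Box \neg p \to \Box p is true.
  At 9: \Diamond \Box \neg p \to \Box p is true.
So \Box (\Diamond \Box \neg p \to \Box p) is true at 3.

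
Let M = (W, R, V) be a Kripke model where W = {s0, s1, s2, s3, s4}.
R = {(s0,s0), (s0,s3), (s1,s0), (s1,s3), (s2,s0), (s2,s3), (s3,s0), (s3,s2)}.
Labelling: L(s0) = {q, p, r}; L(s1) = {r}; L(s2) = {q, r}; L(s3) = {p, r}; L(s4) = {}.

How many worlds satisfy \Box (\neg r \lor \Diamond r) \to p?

2

Let φ = \Box (\neg r \lor \Diamond r) \to p. Evaluate φ at each world:
  s0 (successors {s0, s3}): φ is true.
  s1 (successors {s0, s3}): φ is false.
  s2 (successors {s0, s3}): φ is false.
  s3 (successors {s0, s2}): φ is true.
  s4 (successors ∅): φ is false.
For instance, at s2:
  At s2: \Box (\neg r \lor \Diamond r) is true, p is false, so \Box (\neg r \lor \Diamond r) \to p is false.
    At s2: \Box (\neg r \lor \Diamond r) requires \neg r \lor \Diamond r at every successor {s0, s3}.
      At s0: \neg r \lor \Diamond r is true.
      At s3: \neg r \lor \Diamond r is true.
    So \Box (\neg r \lor \Diamond r) is true at s2.
Satisfying worlds: {s0, s3}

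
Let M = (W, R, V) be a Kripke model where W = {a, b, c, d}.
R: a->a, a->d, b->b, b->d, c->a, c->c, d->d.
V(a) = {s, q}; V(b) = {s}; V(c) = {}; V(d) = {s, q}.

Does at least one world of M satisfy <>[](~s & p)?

No

Let φ = <>[](~s & p). Evaluate φ at each world:
  a (successors {a, d}): φ is false.
  b (successors {b, d}): φ is false.
  c (successors {a, c}): φ is false.
  d (successors {d}): φ is false.
For instance, at b:
  At b: <>[](~s & p) requires [](~s & p) at some successor in {b, d}.
    At b: [](~s & p) is false.
    At d: [](~s & p) is false.
  So <>[](~s & p) is false at b.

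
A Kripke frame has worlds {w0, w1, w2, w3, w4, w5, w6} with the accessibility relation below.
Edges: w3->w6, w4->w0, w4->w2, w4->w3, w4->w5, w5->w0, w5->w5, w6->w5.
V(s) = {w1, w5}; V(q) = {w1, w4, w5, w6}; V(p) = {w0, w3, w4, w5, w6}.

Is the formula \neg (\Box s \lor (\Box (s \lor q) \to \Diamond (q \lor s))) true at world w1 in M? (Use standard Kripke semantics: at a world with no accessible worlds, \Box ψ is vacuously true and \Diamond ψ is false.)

At w1: \Box s \lor (\Box (s \lor q) \to \Diamond (q \lor s)) is true, so \neg (\Box s \lor (\Box (s \lor q) \to \Diamond (q \lor s))) is false.
  At w1: \Box s is true, \Box (s \lor q) \to \Diamond (q \lor s) is false, so \Box s \lor (\Box (s \lor q) \to \Diamond (q \lor s)) is true.
    At w1: no accessible worlds, so \Box s holds vacuously.
    At w1: \Box (s \lor q) is true, \Diamond (q \lor s) is false, so \Box (s \lor q) \to \Diamond (q \lor s) is false.
      At w1: no accessible worlds, so \Box (s \lor q) holds vacuously.
      At w1: no accessible worlds, so \Diamond (q \lor s) is false.

No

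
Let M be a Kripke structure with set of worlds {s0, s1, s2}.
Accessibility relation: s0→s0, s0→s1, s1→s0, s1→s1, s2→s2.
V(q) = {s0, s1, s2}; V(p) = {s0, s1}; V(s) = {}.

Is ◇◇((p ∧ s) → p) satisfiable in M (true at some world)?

Let φ = ◇◇((p ∧ s) → p). Evaluate φ at each world:
  s0 (successors {s0, s1}): φ is true.
  s1 (successors {s0, s1}): φ is true.
  s2 (successors {s2}): φ is true.
Detail at s0 (witness):
  At s0: ◇◇((p ∧ s) → p) requires ◇((p ∧ s) → p) at some successor in {s0, s1}.
    ◇((p ∧ s) → p) holds at s0, so ◇◇((p ∧ s) → p) is true at s0.
      At s0: ◇((p ∧ s) → p) requires (p ∧ s) → p at some successor in {s0, s1}.
        (p ∧ s) → p holds at s0, so ◇((p ∧ s) → p) is true at s0.

Yes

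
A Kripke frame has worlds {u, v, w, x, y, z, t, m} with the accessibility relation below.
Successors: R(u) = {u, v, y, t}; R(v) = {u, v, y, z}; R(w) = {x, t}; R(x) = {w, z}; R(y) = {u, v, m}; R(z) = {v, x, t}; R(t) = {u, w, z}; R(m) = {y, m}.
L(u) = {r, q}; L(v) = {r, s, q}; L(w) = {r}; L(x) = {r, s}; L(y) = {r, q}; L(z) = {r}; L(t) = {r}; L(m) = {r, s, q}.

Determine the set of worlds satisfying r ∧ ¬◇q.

Let φ = r ∧ ¬◇q. Evaluate φ at each world:
  u (successors {u, v, y, t}): φ is false.
  v (successors {u, v, y, z}): φ is false.
  w (successors {x, t}): φ is true.
  x (successors {w, z}): φ is true.
  y (successors {u, v, m}): φ is false.
  z (successors {v, x, t}): φ is false.
  t (successors {u, w, z}): φ is false.
  m (successors {y, m}): φ is false.
For instance, at w:
  At w: r is true, ¬◇q is true, so r ∧ ¬◇q is true.
    At w: ◇q is false, so ¬◇q is true.
      At w: ◇q requires q at some successor in {x, t}.
        At x: q is false.
        At t: q is false.
      So ◇q is false at w.
Satisfying worlds: {w, x}

w, x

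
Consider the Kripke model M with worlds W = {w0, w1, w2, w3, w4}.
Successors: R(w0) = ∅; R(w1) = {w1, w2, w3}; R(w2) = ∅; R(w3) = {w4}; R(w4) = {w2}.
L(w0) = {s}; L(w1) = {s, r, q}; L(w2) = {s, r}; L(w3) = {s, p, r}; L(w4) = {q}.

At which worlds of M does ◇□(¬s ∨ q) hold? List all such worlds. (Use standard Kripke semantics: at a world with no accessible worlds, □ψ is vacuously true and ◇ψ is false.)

Let φ = ◇□(¬s ∨ q). Evaluate φ at each world:
  w0 (successors ∅): φ is false.
  w1 (successors {w1, w2, w3}): φ is true.
  w2 (successors ∅): φ is false.
  w3 (successors {w4}): φ is false.
  w4 (successors {w2}): φ is true.
For instance, at w3:
  At w3: ◇□(¬s ∨ q) requires □(¬s ∨ q) at some successor in {w4}.
    At w4: □(¬s ∨ q) is false.
  So ◇□(¬s ∨ q) is false at w3.
Satisfying worlds: {w1, w4}

w1, w4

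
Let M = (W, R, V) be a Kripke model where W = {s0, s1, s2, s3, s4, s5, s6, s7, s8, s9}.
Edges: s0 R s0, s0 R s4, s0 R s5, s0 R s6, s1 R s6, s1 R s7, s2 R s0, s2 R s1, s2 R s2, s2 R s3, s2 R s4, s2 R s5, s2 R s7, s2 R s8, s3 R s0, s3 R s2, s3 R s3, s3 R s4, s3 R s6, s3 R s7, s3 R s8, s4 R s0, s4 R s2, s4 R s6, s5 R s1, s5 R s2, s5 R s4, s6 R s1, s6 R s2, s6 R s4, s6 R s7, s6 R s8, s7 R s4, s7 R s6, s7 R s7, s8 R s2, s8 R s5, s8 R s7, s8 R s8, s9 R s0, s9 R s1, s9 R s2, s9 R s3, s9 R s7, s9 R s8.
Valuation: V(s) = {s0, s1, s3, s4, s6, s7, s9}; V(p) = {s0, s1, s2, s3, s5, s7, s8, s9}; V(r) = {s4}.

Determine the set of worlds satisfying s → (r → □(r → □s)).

Let φ = s → (r → □(r → □s)). Evaluate φ at each world:
  s0 (successors {s0, s4, s5, s6}): φ is true.
  s1 (successors {s6, s7}): φ is true.
  s2 (successors {s0, s1, s2, s3, s4, s5, s7, s8}): φ is true.
  s3 (successors {s0, s2, s3, s4, s6, s7, s8}): φ is true.
  s4 (successors {s0, s2, s6}): φ is true.
  s5 (successors {s1, s2, s4}): φ is true.
  s6 (successors {s1, s2, s4, s7, s8}): φ is true.
  s7 (successors {s4, s6, s7}): φ is true.
  s8 (successors {s2, s5, s7, s8}): φ is true.
  s9 (successors {s0, s1, s2, s3, s7, s8}): φ is true.
For instance, at s4:
  At s4: s is true, r → □(r → □s) is true, so s → (r → □(r → □s)) is true.
    At s4: r is true, □(r → □s) is true, so r → □(r → □s) is true.
      At s4: □(r → □s) requires r → □s at every successor {s0, s2, s6}.
        At s0: r → □s is true.
        At s2: r → □s is true.
        At s6: r → □s is true.
      So □(r → □s) is true at s4.
Satisfying worlds: {s0, s1, s2, s3, s4, s5, s6, s7, s8, s9}

s0, s1, s2, s3, s4, s5, s6, s7, s8, s9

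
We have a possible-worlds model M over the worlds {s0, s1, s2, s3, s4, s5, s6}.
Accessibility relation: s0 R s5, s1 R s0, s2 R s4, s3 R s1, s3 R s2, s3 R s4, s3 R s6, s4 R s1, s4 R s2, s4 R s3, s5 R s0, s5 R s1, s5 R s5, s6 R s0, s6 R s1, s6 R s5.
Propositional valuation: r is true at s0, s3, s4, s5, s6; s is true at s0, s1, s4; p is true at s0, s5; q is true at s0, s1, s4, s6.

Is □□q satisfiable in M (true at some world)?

No

Let φ = □□q. Evaluate φ at each world:
  s0 (successors {s5}): φ is false.
  s1 (successors {s0}): φ is false.
  s2 (successors {s4}): φ is false.
  s3 (successors {s1, s2, s4, s6}): φ is false.
  s4 (successors {s1, s2, s3}): φ is false.
  s5 (successors {s0, s1, s5}): φ is false.
  s6 (successors {s0, s1, s5}): φ is false.
For instance, at s3:
  At s3: □□q requires □q at every successor {s1, s2, s4, s6}.
    □q fails at s4, so □□q is false at s3.
      At s4: □q requires q at every successor {s1, s2, s3}.
        q fails at s2, so □q is false at s4.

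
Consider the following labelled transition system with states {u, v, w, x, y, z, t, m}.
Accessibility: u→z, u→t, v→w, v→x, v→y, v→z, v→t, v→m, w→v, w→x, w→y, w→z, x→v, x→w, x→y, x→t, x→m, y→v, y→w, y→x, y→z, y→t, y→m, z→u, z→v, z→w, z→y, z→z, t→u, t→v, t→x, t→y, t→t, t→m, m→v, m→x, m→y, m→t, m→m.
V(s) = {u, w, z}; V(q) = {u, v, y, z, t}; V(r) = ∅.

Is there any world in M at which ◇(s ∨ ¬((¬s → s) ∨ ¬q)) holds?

Yes

Let φ = ◇(s ∨ ¬((¬s → s) ∨ ¬q)). Evaluate φ at each world:
  u (successors {z, t}): φ is true.
  v (successors {w, x, y, z, t, m}): φ is true.
  w (successors {v, x, y, z}): φ is true.
  x (successors {v, w, y, t, m}): φ is true.
  y (successors {v, w, x, z, t, m}): φ is true.
  z (successors {u, v, w, y, z}): φ is true.
  t (successors {u, v, x, y, t, m}): φ is true.
  m (successors {v, x, y, t, m}): φ is true.
Detail at u (witness):
  At u: ◇(s ∨ ¬((¬s → s) ∨ ¬q)) requires s ∨ ¬((¬s → s) ∨ ¬q) at some successor in {z, t}.
    s ∨ ¬((¬s → s) ∨ ¬q) holds at z, so ◇(s ∨ ¬((¬s → s) ∨ ¬q)) is true at u.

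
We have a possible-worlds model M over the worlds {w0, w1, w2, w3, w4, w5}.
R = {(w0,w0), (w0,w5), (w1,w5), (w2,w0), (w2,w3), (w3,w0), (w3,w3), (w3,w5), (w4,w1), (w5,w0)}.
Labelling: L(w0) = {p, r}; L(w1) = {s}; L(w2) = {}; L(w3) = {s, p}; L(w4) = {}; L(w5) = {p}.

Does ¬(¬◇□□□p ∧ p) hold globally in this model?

Let φ = ¬(¬◇□□□p ∧ p). Evaluate φ at each world:
  w0 (successors {w0, w5}): φ is true.
  w1 (successors {w5}): φ is true.
  w2 (successors {w0, w3}): φ is true.
  w3 (successors {w0, w3, w5}): φ is true.
  w4 (successors {w1}): φ is true.
  w5 (successors {w0}): φ is true.
For instance, at w2:
  At w2: ¬◇□□□p ∧ p is false, so ¬(¬◇□□□p ∧ p) is true.
    At w2: ¬◇□□□p is false, p is false, so ¬◇□□□p ∧ p is false.
      At w2: ◇□□□p is true, so ¬◇□□□p is false.

Yes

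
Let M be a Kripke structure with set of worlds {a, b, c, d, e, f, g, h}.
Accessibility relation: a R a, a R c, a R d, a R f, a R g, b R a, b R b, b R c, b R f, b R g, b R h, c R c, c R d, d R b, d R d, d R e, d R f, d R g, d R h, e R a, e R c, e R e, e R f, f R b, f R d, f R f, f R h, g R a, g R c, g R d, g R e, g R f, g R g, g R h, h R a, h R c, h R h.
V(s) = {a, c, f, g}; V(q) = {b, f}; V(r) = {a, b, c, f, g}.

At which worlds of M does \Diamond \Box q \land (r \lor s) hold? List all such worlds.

Let φ = \Diamond \Box q \land (r \lor s). Evaluate φ at each world:
  a (successors {a, c, d, f, g}): φ is false.
  b (successors {a, b, c, f, g, h}): φ is false.
  c (successors {c, d}): φ is false.
  d (successors {b, d, e, f, g, h}): φ is false.
  e (successors {a, c, e, f}): φ is false.
  f (successors {b, d, f, h}): φ is false.
  g (successors {a, c, d, e, f, g, h}): φ is false.
  h (successors {a, c, h}): φ is false.
For instance, at h:
  At h: \Diamond \Box q is false, r \lor s is false, so \Diamond \Box q \land (r \lor s) is false.
    At h: \Diamond \Box q requires \Box q at some successor in {a, c, h}.
      At a: \Box q is false.
      At c: \Box q is false.
      At h: \Box q is false.
    So \Diamond \Box q is false at h.
Satisfying worlds: none.

none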